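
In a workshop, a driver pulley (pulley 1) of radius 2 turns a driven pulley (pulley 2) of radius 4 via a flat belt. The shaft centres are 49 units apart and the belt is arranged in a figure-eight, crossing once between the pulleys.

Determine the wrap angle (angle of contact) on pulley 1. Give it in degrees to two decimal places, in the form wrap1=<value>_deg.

wrap1=194.07_deg

crossed belt: β = asin((r1+r2)/C) = asin(6/49) = 7.0335°
wrap1 = wrap2 = π + 2β = 194.0669°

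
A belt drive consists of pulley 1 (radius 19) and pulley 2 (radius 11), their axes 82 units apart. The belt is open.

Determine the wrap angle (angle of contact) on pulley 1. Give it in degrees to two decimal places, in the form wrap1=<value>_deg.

open belt: β = asin((r2−r1)/C) = asin(-8/82) = -5.5987°
wrap1 = π − 2β = 191.1975°
wrap2 = π + 2β = 168.8025°

wrap1=191.20_deg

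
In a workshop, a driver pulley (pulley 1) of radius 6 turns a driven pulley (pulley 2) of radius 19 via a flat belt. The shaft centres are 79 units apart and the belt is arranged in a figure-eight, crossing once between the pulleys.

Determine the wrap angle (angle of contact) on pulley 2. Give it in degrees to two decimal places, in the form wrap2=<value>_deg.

wrap2=216.90_deg

crossed belt: β = asin((r1+r2)/C) = asin(25/79) = 18.4487°
wrap1 = wrap2 = π + 2β = 216.8974°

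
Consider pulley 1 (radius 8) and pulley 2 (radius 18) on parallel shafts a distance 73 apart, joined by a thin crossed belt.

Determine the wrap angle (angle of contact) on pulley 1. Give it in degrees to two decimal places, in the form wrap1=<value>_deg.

crossed belt: β = asin((r1+r2)/C) = asin(26/73) = 20.8648°
wrap1 = wrap2 = π + 2β = 221.7296°

wrap1=221.73_deg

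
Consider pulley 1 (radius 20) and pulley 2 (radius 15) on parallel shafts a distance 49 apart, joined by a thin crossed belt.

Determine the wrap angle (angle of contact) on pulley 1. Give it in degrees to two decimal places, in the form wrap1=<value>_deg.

crossed belt: β = asin((r1+r2)/C) = asin(35/49) = 45.5847°
wrap1 = wrap2 = π + 2β = 271.1694°

wrap1=271.17_deg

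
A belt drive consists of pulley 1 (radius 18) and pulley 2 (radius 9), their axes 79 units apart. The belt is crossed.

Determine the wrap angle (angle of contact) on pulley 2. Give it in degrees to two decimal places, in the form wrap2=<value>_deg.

wrap2=219.97_deg

crossed belt: β = asin((r1+r2)/C) = asin(27/79) = 19.9849°
wrap1 = wrap2 = π + 2β = 219.9698°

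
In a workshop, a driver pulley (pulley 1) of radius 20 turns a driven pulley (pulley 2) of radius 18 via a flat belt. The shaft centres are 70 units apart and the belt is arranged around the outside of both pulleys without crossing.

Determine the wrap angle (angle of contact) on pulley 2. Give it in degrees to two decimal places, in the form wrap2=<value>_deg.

open belt: β = asin((r2−r1)/C) = asin(-2/70) = -1.6372°
wrap1 = π − 2β = 183.2745°
wrap2 = π + 2β = 176.7255°

wrap2=176.73_deg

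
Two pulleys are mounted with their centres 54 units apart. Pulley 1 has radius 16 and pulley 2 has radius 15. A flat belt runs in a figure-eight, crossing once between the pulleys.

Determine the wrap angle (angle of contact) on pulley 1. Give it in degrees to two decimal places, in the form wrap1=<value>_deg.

wrap1=250.07_deg

crossed belt: β = asin((r1+r2)/C) = asin(31/54) = 35.0348°
wrap1 = wrap2 = π + 2β = 250.0696°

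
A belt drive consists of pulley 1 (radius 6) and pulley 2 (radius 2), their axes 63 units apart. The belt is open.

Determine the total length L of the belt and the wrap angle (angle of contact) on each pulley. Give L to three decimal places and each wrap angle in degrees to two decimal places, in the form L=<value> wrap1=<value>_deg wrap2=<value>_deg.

L=151.387 wrap1=187.28_deg wrap2=172.72_deg

open belt: β = asin((r2−r1)/C) = asin(-4/63) = -3.6403°
wrap1 = π − 2β = 187.2806°
wrap2 = π + 2β = 172.7194°
tangent length = C·cosβ = 62.8729
L = r1·wrap1 + r2·wrap2 + 2·C·cosβ = 6·3.2687 + 2·3.0145 + 2·62.8729 = 151.3868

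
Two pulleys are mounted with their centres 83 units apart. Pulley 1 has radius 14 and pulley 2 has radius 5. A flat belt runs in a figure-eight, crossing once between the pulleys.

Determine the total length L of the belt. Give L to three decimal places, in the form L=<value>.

L=230.059

crossed belt: β = asin((r1+r2)/C) = asin(19/83) = 13.2332°
wrap1 = wrap2 = π + 2β = 206.4665°
tangent length = C·cosβ = 80.7960
L = (r1+r2)·wrap + 2·C·cosβ = 19·3.6035 + 2·80.7960 = 230.0590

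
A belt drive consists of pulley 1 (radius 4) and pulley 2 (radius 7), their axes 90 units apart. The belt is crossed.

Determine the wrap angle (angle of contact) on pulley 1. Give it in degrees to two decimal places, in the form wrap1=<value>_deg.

wrap1=194.04_deg

crossed belt: β = asin((r1+r2)/C) = asin(11/90) = 7.0204°
wrap1 = wrap2 = π + 2β = 194.0407°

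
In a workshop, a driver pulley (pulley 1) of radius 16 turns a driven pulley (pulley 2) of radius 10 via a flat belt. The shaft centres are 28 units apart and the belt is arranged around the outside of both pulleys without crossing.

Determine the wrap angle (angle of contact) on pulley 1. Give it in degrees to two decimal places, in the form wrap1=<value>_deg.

wrap1=204.75_deg

open belt: β = asin((r2−r1)/C) = asin(-6/28) = -12.3736°
wrap1 = π − 2β = 204.7473°
wrap2 = π + 2β = 155.2527°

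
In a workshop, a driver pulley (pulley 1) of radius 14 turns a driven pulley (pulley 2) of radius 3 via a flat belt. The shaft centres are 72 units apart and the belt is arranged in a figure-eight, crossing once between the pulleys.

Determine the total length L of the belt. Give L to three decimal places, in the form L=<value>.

crossed belt: β = asin((r1+r2)/C) = asin(17/72) = 13.6571°
wrap1 = wrap2 = π + 2β = 207.3143°
tangent length = C·cosβ = 69.9643
L = (r1+r2)·wrap + 2·C·cosβ = 17·3.6183 + 2·69.9643 = 201.4399

L=201.440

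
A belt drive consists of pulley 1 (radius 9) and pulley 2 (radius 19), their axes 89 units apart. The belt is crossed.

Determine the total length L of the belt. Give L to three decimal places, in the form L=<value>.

crossed belt: β = asin((r1+r2)/C) = asin(28/89) = 18.3371°
wrap1 = wrap2 = π + 2β = 216.6741°
tangent length = C·cosβ = 84.4808
L = (r1+r2)·wrap + 2·C·cosβ = 28·3.7817 + 2·84.4808 = 274.8485

L=274.848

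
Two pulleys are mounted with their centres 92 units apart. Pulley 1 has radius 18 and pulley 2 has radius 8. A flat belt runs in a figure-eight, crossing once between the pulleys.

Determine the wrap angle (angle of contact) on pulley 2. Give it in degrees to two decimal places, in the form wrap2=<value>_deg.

crossed belt: β = asin((r1+r2)/C) = asin(26/92) = 16.4160°
wrap1 = wrap2 = π + 2β = 212.8319°

wrap2=212.83_deg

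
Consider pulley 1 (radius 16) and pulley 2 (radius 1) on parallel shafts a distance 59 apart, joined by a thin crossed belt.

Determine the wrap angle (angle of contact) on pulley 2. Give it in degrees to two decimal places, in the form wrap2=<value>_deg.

wrap2=213.49_deg

crossed belt: β = asin((r1+r2)/C) = asin(17/59) = 16.7464°
wrap1 = wrap2 = π + 2β = 213.4927°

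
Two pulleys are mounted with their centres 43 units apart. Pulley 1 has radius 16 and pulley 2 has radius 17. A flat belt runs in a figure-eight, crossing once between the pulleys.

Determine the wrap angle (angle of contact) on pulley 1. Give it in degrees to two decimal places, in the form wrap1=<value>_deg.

wrap1=280.25_deg

crossed belt: β = asin((r1+r2)/C) = asin(33/43) = 50.1247°
wrap1 = wrap2 = π + 2β = 280.2494°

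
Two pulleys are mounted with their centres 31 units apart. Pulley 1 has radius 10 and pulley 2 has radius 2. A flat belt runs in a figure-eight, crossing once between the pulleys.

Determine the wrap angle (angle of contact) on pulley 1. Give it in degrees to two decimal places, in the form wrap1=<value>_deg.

wrap1=225.55_deg

crossed belt: β = asin((r1+r2)/C) = asin(12/31) = 22.7740°
wrap1 = wrap2 = π + 2β = 225.5479°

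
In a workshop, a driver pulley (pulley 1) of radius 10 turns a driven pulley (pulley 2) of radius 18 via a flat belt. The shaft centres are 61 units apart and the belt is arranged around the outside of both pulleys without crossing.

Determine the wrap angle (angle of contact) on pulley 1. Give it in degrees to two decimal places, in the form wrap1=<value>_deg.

wrap1=164.93_deg

open belt: β = asin((r2−r1)/C) = asin(8/61) = 7.5359°
wrap1 = π − 2β = 164.9282°
wrap2 = π + 2β = 195.0718°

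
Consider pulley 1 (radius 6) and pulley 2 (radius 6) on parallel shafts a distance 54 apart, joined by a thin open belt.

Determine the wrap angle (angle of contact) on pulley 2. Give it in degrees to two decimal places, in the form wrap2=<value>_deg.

open belt: β = asin((r2−r1)/C) = asin(0/54) = 0.0000°
wrap1 = π − 2β = 180.0000°
wrap2 = π + 2β = 180.0000°

wrap2=180.00_deg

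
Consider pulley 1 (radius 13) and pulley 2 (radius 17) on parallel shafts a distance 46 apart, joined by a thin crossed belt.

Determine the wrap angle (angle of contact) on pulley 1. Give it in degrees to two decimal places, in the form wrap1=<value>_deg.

crossed belt: β = asin((r1+r2)/C) = asin(30/46) = 40.7057°
wrap1 = wrap2 = π + 2β = 261.4114°

wrap1=261.41_deg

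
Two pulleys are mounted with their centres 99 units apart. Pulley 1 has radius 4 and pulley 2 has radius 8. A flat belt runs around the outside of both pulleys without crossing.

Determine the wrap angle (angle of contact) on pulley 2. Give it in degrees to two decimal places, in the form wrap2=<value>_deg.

wrap2=184.63_deg

open belt: β = asin((r2−r1)/C) = asin(4/99) = 2.3156°
wrap1 = π − 2β = 175.3688°
wrap2 = π + 2β = 184.6312°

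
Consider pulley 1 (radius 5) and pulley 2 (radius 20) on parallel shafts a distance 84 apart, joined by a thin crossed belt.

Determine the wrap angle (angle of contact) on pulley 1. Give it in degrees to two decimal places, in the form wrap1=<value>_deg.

crossed belt: β = asin((r1+r2)/C) = asin(25/84) = 17.3147°
wrap1 = wrap2 = π + 2β = 214.6293°

wrap1=214.63_deg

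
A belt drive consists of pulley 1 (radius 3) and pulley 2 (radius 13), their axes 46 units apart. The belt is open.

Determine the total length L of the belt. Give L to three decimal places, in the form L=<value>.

open belt: β = asin((r2−r1)/C) = asin(10/46) = 12.5559°
wrap1 = π − 2β = 154.8883°
wrap2 = π + 2β = 205.1117°
tangent length = C·cosβ = 44.8999
L = r1·wrap1 + r2·wrap2 + 2·C·cosβ = 3·2.7033 + 13·3.5799 + 2·44.8999 = 144.4481

L=144.448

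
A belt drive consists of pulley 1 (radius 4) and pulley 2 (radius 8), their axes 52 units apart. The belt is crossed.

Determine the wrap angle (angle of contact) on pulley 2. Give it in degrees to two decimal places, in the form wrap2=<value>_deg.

crossed belt: β = asin((r1+r2)/C) = asin(12/52) = 13.3424°
wrap1 = wrap2 = π + 2β = 206.6847°

wrap2=206.68_deg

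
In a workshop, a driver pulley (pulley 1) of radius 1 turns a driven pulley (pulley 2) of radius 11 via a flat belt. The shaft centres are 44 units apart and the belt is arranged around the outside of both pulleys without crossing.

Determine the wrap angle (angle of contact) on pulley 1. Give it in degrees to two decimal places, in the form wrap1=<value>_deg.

open belt: β = asin((r2−r1)/C) = asin(10/44) = 13.1366°
wrap1 = π − 2β = 153.7269°
wrap2 = π + 2β = 206.2731°

wrap1=153.73_deg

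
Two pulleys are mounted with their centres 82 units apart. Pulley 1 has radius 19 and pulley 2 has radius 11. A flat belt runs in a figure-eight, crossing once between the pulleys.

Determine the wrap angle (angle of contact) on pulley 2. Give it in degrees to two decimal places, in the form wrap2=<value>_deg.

crossed belt: β = asin((r1+r2)/C) = asin(30/82) = 21.4601°
wrap1 = wrap2 = π + 2β = 222.9203°

wrap2=222.92_deg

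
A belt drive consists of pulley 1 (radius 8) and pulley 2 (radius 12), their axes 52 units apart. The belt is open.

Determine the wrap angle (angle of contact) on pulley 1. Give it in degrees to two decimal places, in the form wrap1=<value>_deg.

wrap1=171.18_deg

open belt: β = asin((r2−r1)/C) = asin(4/52) = 4.4117°
wrap1 = π − 2β = 171.1765°
wrap2 = π + 2β = 188.8235°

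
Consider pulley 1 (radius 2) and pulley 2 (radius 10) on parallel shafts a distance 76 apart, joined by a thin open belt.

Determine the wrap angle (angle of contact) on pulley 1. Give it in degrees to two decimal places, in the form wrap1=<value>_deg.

open belt: β = asin((r2−r1)/C) = asin(8/76) = 6.0423°
wrap1 = π − 2β = 167.9153°
wrap2 = π + 2β = 192.0847°

wrap1=167.92_deg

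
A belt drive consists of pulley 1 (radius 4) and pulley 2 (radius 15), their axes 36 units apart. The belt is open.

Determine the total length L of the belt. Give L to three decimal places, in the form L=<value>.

open belt: β = asin((r2−r1)/C) = asin(11/36) = 17.7916°
wrap1 = π − 2β = 144.4168°
wrap2 = π + 2β = 215.5832°
tangent length = C·cosβ = 34.2783
L = r1·wrap1 + r2·wrap2 + 2·C·cosβ = 4·2.5205 + 15·3.7626 + 2·34.2783 = 135.0783

L=135.078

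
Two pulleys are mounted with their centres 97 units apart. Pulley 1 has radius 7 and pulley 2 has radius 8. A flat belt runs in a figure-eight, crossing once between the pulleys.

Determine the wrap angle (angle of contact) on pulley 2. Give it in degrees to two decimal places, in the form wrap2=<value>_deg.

wrap2=197.79_deg

crossed belt: β = asin((r1+r2)/C) = asin(15/97) = 8.8959°
wrap1 = wrap2 = π + 2β = 197.7917°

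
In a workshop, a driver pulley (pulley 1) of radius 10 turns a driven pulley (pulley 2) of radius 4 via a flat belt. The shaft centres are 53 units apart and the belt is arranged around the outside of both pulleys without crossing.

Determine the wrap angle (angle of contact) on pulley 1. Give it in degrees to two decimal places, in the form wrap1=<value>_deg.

wrap1=193.00_deg

open belt: β = asin((r2−r1)/C) = asin(-6/53) = -6.5002°
wrap1 = π − 2β = 193.0005°
wrap2 = π + 2β = 166.9995°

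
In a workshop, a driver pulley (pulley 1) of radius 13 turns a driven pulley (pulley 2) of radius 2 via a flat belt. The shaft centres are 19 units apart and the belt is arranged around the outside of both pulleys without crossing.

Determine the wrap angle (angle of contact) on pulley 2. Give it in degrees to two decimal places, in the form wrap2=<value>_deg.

open belt: β = asin((r2−r1)/C) = asin(-11/19) = -35.3765°
wrap1 = π − 2β = 250.7531°
wrap2 = π + 2β = 109.2469°

wrap2=109.25_deg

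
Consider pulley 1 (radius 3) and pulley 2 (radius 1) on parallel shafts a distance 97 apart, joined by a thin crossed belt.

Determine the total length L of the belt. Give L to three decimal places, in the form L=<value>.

crossed belt: β = asin((r1+r2)/C) = asin(4/97) = 2.3634°
wrap1 = wrap2 = π + 2β = 184.7268°
tangent length = C·cosβ = 96.9175
L = (r1+r2)·wrap + 2·C·cosβ = 4·3.2241 + 2·96.9175 = 206.7313

L=206.731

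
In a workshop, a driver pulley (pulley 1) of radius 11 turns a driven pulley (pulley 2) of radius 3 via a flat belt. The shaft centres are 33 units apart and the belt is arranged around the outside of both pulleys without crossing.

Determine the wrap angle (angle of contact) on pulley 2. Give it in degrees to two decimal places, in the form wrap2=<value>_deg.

open belt: β = asin((r2−r1)/C) = asin(-8/33) = -14.0297°
wrap1 = π − 2β = 208.0593°
wrap2 = π + 2β = 151.9407°

wrap2=151.94_deg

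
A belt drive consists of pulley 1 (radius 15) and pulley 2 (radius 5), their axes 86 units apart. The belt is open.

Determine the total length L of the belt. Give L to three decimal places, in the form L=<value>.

open belt: β = asin((r2−r1)/C) = asin(-10/86) = -6.6774°
wrap1 = π − 2β = 193.3548°
wrap2 = π + 2β = 166.6452°
tangent length = C·cosβ = 85.4166
L = r1·wrap1 + r2·wrap2 + 2·C·cosβ = 15·3.3747 + 5·2.9085 + 2·85.4166 = 235.9960

L=235.996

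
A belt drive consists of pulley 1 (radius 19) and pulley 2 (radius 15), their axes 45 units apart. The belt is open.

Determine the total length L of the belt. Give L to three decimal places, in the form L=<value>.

open belt: β = asin((r2−r1)/C) = asin(-4/45) = -5.0997°
wrap1 = π − 2β = 190.1994°
wrap2 = π + 2β = 169.8006°
tangent length = C·cosβ = 44.8219
L = r1·wrap1 + r2·wrap2 + 2·C·cosβ = 19·3.3196 + 15·2.9636 + 2·44.8219 = 197.1699

L=197.170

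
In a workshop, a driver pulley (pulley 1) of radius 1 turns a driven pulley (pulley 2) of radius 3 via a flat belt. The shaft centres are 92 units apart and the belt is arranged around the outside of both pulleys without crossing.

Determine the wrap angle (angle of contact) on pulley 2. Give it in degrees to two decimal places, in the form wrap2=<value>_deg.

open belt: β = asin((r2−r1)/C) = asin(2/92) = 1.2457°
wrap1 = π − 2β = 177.5087°
wrap2 = π + 2β = 182.4913°

wrap2=182.49_deg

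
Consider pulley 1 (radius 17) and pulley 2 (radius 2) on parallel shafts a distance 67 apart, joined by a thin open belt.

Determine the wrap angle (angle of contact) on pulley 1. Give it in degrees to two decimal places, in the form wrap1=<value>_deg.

wrap1=205.87_deg

open belt: β = asin((r2−r1)/C) = asin(-15/67) = -12.9371°
wrap1 = π − 2β = 205.8741°
wrap2 = π + 2β = 154.1259°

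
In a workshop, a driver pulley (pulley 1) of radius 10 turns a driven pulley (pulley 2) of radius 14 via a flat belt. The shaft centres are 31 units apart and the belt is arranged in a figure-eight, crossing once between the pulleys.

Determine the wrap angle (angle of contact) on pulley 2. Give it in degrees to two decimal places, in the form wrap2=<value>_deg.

crossed belt: β = asin((r1+r2)/C) = asin(24/31) = 50.7320°
wrap1 = wrap2 = π + 2β = 281.4639°

wrap2=281.46_deg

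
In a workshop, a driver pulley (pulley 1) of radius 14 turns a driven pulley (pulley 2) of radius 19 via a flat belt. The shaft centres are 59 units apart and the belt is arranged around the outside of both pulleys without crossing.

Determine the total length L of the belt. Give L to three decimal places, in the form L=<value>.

L=222.097

open belt: β = asin((r2−r1)/C) = asin(5/59) = 4.8614°
wrap1 = π − 2β = 170.2772°
wrap2 = π + 2β = 189.7228°
tangent length = C·cosβ = 58.7878
L = r1·wrap1 + r2·wrap2 + 2·C·cosβ = 14·2.9719 + 19·3.3113 + 2·58.7878 = 222.0965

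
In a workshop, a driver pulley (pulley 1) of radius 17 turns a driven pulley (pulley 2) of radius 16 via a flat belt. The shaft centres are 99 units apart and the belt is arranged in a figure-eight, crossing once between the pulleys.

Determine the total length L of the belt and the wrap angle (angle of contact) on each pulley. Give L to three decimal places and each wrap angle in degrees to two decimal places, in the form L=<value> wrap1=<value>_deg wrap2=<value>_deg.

L=312.778 wrap1=218.94_deg wrap2=218.94_deg

crossed belt: β = asin((r1+r2)/C) = asin(33/99) = 19.4712°
wrap1 = wrap2 = π + 2β = 218.9424°
tangent length = C·cosβ = 93.3381
L = (r1+r2)·wrap + 2·C·cosβ = 33·3.8213 + 2·93.3381 = 312.7780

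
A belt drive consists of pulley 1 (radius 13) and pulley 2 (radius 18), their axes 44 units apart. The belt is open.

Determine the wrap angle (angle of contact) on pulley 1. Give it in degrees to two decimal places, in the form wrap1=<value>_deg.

open belt: β = asin((r2−r1)/C) = asin(5/44) = 6.5250°
wrap1 = π − 2β = 166.9500°
wrap2 = π + 2β = 193.0500°

wrap1=166.95_deg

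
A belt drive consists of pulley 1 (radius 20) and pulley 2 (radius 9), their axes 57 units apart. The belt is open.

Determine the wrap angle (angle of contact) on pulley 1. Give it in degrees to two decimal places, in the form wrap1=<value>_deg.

open belt: β = asin((r2−r1)/C) = asin(-11/57) = -11.1269°
wrap1 = π − 2β = 202.2538°
wrap2 = π + 2β = 157.7462°

wrap1=202.25_deg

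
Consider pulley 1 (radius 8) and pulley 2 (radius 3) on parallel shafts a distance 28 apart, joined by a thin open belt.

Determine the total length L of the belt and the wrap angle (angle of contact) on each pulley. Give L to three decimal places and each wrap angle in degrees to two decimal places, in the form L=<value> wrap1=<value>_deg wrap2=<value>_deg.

open belt: β = asin((r2−r1)/C) = asin(-5/28) = -10.2866°
wrap1 = π − 2β = 200.5731°
wrap2 = π + 2β = 159.4269°
tangent length = C·cosβ = 27.5500
L = r1·wrap1 + r2·wrap2 + 2·C·cosβ = 8·3.5007 + 3·2.7825 + 2·27.5500 = 91.4528

L=91.453 wrap1=200.57_deg wrap2=159.43_deg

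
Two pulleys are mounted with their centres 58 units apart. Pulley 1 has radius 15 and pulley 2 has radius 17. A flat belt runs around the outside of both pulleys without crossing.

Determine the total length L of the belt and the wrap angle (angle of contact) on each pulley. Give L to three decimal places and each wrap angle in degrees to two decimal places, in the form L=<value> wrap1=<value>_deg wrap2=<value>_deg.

L=216.600 wrap1=176.05_deg wrap2=183.95_deg

open belt: β = asin((r2−r1)/C) = asin(2/58) = 1.9761°
wrap1 = π − 2β = 176.0478°
wrap2 = π + 2β = 183.9522°
tangent length = C·cosβ = 57.9655
L = r1·wrap1 + r2·wrap2 + 2·C·cosβ = 15·3.0726 + 17·3.2106 + 2·57.9655 = 216.5999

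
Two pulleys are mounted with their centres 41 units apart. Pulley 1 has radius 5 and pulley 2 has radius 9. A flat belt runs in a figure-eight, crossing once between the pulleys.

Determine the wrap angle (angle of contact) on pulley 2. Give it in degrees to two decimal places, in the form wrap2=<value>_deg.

wrap2=219.93_deg

crossed belt: β = asin((r1+r2)/C) = asin(14/41) = 19.9661°
wrap1 = wrap2 = π + 2β = 219.9321°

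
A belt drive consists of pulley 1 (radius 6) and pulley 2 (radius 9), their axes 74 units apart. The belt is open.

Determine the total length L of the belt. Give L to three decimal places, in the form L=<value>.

open belt: β = asin((r2−r1)/C) = asin(3/74) = 2.3234°
wrap1 = π − 2β = 175.3531°
wrap2 = π + 2β = 184.6469°
tangent length = C·cosβ = 73.9392
L = r1·wrap1 + r2·wrap2 + 2·C·cosβ = 6·3.0605 + 9·3.2227 + 2·73.9392 = 195.2455

L=195.246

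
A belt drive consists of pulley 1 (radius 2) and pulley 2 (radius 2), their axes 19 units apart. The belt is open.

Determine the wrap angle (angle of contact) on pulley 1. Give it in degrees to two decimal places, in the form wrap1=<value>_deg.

wrap1=180.00_deg

open belt: β = asin((r2−r1)/C) = asin(0/19) = 0.0000°
wrap1 = π − 2β = 180.0000°
wrap2 = π + 2β = 180.0000°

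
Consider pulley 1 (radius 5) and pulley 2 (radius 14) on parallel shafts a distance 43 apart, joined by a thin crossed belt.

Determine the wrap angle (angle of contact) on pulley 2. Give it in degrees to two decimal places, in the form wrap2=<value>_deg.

crossed belt: β = asin((r1+r2)/C) = asin(19/43) = 26.2226°
wrap1 = wrap2 = π + 2β = 232.4453°

wrap2=232.45_deg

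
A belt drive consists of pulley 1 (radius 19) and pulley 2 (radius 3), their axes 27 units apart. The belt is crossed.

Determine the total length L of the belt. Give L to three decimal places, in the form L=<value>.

L=142.326

crossed belt: β = asin((r1+r2)/C) = asin(22/27) = 54.5691°
wrap1 = wrap2 = π + 2β = 289.1381°
tangent length = C·cosβ = 15.6525
L = (r1+r2)·wrap + 2·C·cosβ = 22·5.0464 + 2·15.6525 = 142.3260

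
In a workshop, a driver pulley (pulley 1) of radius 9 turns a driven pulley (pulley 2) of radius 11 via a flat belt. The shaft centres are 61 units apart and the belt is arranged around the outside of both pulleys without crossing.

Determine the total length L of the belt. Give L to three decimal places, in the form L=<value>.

L=184.897

open belt: β = asin((r2−r1)/C) = asin(2/61) = 1.8789°
wrap1 = π − 2β = 176.2422°
wrap2 = π + 2β = 183.7578°
tangent length = C·cosβ = 60.9672
L = r1·wrap1 + r2·wrap2 + 2·C·cosβ = 9·3.0760 + 11·3.2072 + 2·60.9672 = 184.8974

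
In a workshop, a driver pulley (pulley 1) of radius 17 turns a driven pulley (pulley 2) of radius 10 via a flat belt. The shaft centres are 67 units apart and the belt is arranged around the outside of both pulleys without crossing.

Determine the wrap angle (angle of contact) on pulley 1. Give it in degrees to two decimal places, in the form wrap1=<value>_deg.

open belt: β = asin((r2−r1)/C) = asin(-7/67) = -5.9971°
wrap1 = π − 2β = 191.9941°
wrap2 = π + 2β = 168.0059°

wrap1=191.99_deg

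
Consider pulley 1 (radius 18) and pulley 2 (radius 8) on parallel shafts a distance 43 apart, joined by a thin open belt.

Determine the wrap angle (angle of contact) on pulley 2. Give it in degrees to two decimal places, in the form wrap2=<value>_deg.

open belt: β = asin((r2−r1)/C) = asin(-10/43) = -13.4477°
wrap1 = π − 2β = 206.8955°
wrap2 = π + 2β = 153.1045°

wrap2=153.10_deg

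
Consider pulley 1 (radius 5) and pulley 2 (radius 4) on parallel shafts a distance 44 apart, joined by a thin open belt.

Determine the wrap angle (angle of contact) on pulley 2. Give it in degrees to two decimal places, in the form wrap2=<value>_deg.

open belt: β = asin((r2−r1)/C) = asin(-1/44) = -1.3023°
wrap1 = π − 2β = 182.6046°
wrap2 = π + 2β = 177.3954°

wrap2=177.40_deg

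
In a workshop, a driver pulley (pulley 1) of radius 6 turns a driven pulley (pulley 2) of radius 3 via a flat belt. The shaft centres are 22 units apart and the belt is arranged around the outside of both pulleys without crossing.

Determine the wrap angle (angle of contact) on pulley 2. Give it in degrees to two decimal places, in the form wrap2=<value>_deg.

open belt: β = asin((r2−r1)/C) = asin(-3/22) = -7.8375°
wrap1 = π − 2β = 195.6750°
wrap2 = π + 2β = 164.3250°

wrap2=164.33_deg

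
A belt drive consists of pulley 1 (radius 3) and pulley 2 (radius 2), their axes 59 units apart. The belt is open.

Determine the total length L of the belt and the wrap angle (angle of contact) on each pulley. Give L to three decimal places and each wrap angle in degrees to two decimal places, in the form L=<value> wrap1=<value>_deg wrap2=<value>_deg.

open belt: β = asin((r2−r1)/C) = asin(-1/59) = -0.9712°
wrap1 = π − 2β = 181.9423°
wrap2 = π + 2β = 178.0577°
tangent length = C·cosβ = 58.9915
L = r1·wrap1 + r2·wrap2 + 2·C·cosβ = 3·3.1755 + 2·3.1077 + 2·58.9915 = 133.7249

L=133.725 wrap1=181.94_deg wrap2=178.06_deg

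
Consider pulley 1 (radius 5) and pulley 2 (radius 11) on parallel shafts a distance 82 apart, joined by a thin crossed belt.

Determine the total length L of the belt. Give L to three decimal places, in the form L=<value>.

L=217.397

crossed belt: β = asin((r1+r2)/C) = asin(16/82) = 11.2518°
wrap1 = wrap2 = π + 2β = 202.5037°
tangent length = C·cosβ = 80.4239
L = (r1+r2)·wrap + 2·C·cosβ = 16·3.5344 + 2·80.4239 = 217.3975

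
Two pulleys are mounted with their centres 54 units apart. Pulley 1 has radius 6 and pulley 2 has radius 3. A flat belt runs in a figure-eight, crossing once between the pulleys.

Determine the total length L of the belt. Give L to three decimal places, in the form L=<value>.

L=137.778

crossed belt: β = asin((r1+r2)/C) = asin(9/54) = 9.5941°
wrap1 = wrap2 = π + 2β = 199.1881°
tangent length = C·cosβ = 53.2447
L = (r1+r2)·wrap + 2·C·cosβ = 9·3.4765 + 2·53.2447 = 137.7778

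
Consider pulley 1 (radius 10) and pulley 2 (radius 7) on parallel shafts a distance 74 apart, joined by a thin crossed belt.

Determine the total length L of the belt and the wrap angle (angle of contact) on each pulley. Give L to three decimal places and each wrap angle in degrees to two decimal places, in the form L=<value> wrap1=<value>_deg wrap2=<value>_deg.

crossed belt: β = asin((r1+r2)/C) = asin(17/74) = 13.2812°
wrap1 = wrap2 = π + 2β = 206.5623°
tangent length = C·cosβ = 72.0208
L = (r1+r2)·wrap + 2·C·cosβ = 17·3.6052 + 2·72.0208 = 205.3299

L=205.330 wrap1=206.56_deg wrap2=206.56_deg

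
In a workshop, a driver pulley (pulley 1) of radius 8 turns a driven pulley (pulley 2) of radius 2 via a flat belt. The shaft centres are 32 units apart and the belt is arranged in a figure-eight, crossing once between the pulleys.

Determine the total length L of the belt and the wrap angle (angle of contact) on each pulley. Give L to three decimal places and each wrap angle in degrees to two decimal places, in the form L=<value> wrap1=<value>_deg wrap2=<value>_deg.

crossed belt: β = asin((r1+r2)/C) = asin(10/32) = 18.2100°
wrap1 = wrap2 = π + 2β = 216.4199°
tangent length = C·cosβ = 30.3974
L = (r1+r2)·wrap + 2·C·cosβ = 10·3.7772 + 2·30.3974 = 98.5671

L=98.567 wrap1=216.42_deg wrap2=216.42_deg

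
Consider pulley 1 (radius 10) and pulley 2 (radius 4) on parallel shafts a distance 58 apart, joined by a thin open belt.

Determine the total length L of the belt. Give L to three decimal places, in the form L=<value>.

L=160.604

open belt: β = asin((r2−r1)/C) = asin(-6/58) = -5.9378°
wrap1 = π − 2β = 191.8755°
wrap2 = π + 2β = 168.1245°
tangent length = C·cosβ = 57.6888
L = r1·wrap1 + r2·wrap2 + 2·C·cosβ = 10·3.3489 + 4·2.9343 + 2·57.6888 = 160.6035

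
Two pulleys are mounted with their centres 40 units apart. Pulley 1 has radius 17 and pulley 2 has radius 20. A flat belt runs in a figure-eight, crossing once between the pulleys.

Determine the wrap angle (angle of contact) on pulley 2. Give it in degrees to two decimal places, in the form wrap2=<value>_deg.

crossed belt: β = asin((r1+r2)/C) = asin(37/40) = 67.6684°
wrap1 = wrap2 = π + 2β = 315.3367°

wrap2=315.34_deg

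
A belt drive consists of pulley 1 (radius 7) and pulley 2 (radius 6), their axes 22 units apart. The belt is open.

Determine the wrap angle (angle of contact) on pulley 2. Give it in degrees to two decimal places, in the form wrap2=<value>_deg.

wrap2=174.79_deg

open belt: β = asin((r2−r1)/C) = asin(-1/22) = -2.6053°
wrap1 = π − 2β = 185.2105°
wrap2 = π + 2β = 174.7895°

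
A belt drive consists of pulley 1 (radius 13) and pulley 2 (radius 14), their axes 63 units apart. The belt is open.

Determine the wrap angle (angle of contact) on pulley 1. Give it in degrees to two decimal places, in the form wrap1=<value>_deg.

open belt: β = asin((r2−r1)/C) = asin(1/63) = 0.9095°
wrap1 = π − 2β = 178.1810°
wrap2 = π + 2β = 181.8190°

wrap1=178.18_deg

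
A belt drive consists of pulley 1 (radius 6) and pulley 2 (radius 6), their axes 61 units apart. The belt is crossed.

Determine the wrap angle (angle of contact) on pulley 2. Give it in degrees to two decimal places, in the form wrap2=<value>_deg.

crossed belt: β = asin((r1+r2)/C) = asin(12/61) = 11.3453°
wrap1 = wrap2 = π + 2β = 202.6906°

wrap2=202.69_deg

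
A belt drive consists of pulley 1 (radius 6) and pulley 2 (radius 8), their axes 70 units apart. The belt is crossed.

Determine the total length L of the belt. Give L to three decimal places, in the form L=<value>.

L=186.792

crossed belt: β = asin((r1+r2)/C) = asin(14/70) = 11.5370°
wrap1 = wrap2 = π + 2β = 203.0739°
tangent length = C·cosβ = 68.5857
L = (r1+r2)·wrap + 2·C·cosβ = 14·3.5443 + 2·68.5857 = 186.7917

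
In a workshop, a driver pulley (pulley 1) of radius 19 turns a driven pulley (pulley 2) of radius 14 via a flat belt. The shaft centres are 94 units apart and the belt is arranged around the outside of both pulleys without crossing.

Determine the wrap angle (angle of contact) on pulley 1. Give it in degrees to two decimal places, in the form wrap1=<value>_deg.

wrap1=186.10_deg

open belt: β = asin((r2−r1)/C) = asin(-5/94) = -3.0491°
wrap1 = π − 2β = 186.0982°
wrap2 = π + 2β = 173.9018°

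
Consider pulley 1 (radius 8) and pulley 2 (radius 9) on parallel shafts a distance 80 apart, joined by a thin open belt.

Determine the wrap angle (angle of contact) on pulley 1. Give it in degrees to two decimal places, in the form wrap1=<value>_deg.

open belt: β = asin((r2−r1)/C) = asin(1/80) = 0.7162°
wrap1 = π − 2β = 178.5676°
wrap2 = π + 2β = 181.4324°

wrap1=178.57_deg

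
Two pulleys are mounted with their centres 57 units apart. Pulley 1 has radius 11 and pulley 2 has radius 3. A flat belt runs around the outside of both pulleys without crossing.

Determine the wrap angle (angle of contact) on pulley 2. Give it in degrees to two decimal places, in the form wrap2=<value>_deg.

wrap2=163.86_deg

open belt: β = asin((r2−r1)/C) = asin(-8/57) = -8.0682°
wrap1 = π − 2β = 196.1363°
wrap2 = π + 2β = 163.8637°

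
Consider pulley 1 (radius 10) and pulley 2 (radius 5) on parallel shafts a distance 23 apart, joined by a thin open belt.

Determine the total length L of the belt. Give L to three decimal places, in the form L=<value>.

L=94.215

open belt: β = asin((r2−r1)/C) = asin(-5/23) = -12.5559°
wrap1 = π − 2β = 205.1117°
wrap2 = π + 2β = 154.8883°
tangent length = C·cosβ = 22.4499
L = r1·wrap1 + r2·wrap2 + 2·C·cosβ = 10·3.5799 + 5·2.7033 + 2·22.4499 = 94.2152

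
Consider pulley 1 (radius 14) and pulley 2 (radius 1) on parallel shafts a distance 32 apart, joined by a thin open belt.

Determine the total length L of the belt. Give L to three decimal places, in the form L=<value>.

open belt: β = asin((r2−r1)/C) = asin(-13/32) = -23.9695°
wrap1 = π − 2β = 227.9390°
wrap2 = π + 2β = 132.0610°
tangent length = C·cosβ = 29.2404
L = r1·wrap1 + r2·wrap2 + 2·C·cosβ = 14·3.9783 + 1·2.3049 + 2·29.2404 = 116.4817

L=116.482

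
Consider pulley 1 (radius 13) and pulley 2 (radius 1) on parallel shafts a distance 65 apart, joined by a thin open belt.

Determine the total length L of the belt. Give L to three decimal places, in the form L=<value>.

L=176.204

open belt: β = asin((r2−r1)/C) = asin(-12/65) = -10.6387°
wrap1 = π − 2β = 201.2774°
wrap2 = π + 2β = 158.7226°
tangent length = C·cosβ = 63.8827
L = r1·wrap1 + r2·wrap2 + 2·C·cosβ = 13·3.5130 + 1·2.7702 + 2·63.8827 = 176.2040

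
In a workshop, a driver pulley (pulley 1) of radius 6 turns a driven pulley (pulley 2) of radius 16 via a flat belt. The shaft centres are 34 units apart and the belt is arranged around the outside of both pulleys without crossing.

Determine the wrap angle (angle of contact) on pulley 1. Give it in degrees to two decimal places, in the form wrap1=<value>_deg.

open belt: β = asin((r2−r1)/C) = asin(10/34) = 17.1046°
wrap1 = π − 2β = 145.7907°
wrap2 = π + 2β = 214.2093°

wrap1=145.79_deg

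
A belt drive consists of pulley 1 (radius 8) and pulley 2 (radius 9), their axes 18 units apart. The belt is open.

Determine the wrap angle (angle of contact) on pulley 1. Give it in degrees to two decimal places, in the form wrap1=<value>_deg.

open belt: β = asin((r2−r1)/C) = asin(1/18) = 3.1847°
wrap1 = π − 2β = 173.6305°
wrap2 = π + 2β = 186.3695°

wrap1=173.63_deg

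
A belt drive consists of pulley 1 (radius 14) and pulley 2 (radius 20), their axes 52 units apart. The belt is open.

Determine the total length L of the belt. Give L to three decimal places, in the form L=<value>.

open belt: β = asin((r2−r1)/C) = asin(6/52) = 6.6258°
wrap1 = π − 2β = 166.7484°
wrap2 = π + 2β = 193.2516°
tangent length = C·cosβ = 51.6527
L = r1·wrap1 + r2·wrap2 + 2·C·cosβ = 14·2.9103 + 20·3.3729 + 2·51.6527 = 211.5072

L=211.507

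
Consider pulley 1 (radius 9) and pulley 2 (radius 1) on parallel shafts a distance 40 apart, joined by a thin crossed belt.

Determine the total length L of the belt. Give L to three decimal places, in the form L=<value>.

crossed belt: β = asin((r1+r2)/C) = asin(10/40) = 14.4775°
wrap1 = wrap2 = π + 2β = 208.9550°
tangent length = C·cosβ = 38.7298
L = (r1+r2)·wrap + 2·C·cosβ = 10·3.6470 + 2·38.7298 = 113.9292

L=113.929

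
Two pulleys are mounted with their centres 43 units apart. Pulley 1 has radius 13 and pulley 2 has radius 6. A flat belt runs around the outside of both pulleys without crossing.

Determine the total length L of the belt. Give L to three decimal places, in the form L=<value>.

open belt: β = asin((r2−r1)/C) = asin(-7/43) = -9.3689°
wrap1 = π − 2β = 198.7378°
wrap2 = π + 2β = 161.2622°
tangent length = C·cosβ = 42.4264
L = r1·wrap1 + r2·wrap2 + 2·C·cosβ = 13·3.4686 + 6·2.8146 + 2·42.4264 = 146.8323

L=146.832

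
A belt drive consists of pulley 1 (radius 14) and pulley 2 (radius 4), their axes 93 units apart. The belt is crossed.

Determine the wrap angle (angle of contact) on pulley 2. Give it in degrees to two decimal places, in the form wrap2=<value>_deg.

crossed belt: β = asin((r1+r2)/C) = asin(18/93) = 11.1599°
wrap1 = wrap2 = π + 2β = 202.3199°

wrap2=202.32_deg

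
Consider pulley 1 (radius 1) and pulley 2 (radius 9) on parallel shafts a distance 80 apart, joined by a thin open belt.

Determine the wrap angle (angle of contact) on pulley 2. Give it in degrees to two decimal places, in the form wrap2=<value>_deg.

wrap2=191.48_deg

open belt: β = asin((r2−r1)/C) = asin(8/80) = 5.7392°
wrap1 = π − 2β = 168.5217°
wrap2 = π + 2β = 191.4783°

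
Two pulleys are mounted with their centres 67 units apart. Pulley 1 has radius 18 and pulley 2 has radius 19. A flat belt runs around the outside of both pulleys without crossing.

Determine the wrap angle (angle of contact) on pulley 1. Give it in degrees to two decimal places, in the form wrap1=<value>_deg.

open belt: β = asin((r2−r1)/C) = asin(1/67) = 0.8552°
wrap1 = π − 2β = 178.2896°
wrap2 = π + 2β = 181.7104°

wrap1=178.29_deg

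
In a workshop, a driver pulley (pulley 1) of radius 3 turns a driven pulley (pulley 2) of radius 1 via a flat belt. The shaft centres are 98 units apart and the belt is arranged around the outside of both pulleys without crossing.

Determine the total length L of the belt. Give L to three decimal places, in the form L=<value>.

L=208.607

open belt: β = asin((r2−r1)/C) = asin(-2/98) = -1.1694°
wrap1 = π − 2β = 182.3388°
wrap2 = π + 2β = 177.6612°
tangent length = C·cosβ = 97.9796
L = r1·wrap1 + r2·wrap2 + 2·C·cosβ = 3·3.1824 + 1·3.1008 + 2·97.9796 = 208.6072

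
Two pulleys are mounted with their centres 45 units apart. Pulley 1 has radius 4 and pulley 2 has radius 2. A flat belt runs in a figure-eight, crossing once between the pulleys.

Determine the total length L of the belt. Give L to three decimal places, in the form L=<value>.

crossed belt: β = asin((r1+r2)/C) = asin(6/45) = 7.6623°
wrap1 = wrap2 = π + 2β = 195.3245°
tangent length = C·cosβ = 44.5982
L = (r1+r2)·wrap + 2·C·cosβ = 6·3.4091 + 2·44.5982 = 109.6507

L=109.651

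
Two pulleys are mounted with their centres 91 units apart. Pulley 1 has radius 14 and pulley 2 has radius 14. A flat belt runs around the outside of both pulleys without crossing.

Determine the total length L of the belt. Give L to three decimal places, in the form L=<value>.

open belt: β = asin((r2−r1)/C) = asin(0/91) = 0.0000°
wrap1 = π − 2β = 180.0000°
wrap2 = π + 2β = 180.0000°
tangent length = C·cosβ = 91.0000
L = r1·wrap1 + r2·wrap2 + 2·C·cosβ = 14·3.1416 + 14·3.1416 + 2·91.0000 = 269.9646

L=269.965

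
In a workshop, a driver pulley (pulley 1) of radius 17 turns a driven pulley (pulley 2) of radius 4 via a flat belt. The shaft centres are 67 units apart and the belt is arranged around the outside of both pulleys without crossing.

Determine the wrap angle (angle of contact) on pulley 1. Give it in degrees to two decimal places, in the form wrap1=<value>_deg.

open belt: β = asin((r2−r1)/C) = asin(-13/67) = -11.1881°
wrap1 = π − 2β = 202.3761°
wrap2 = π + 2β = 157.6239°

wrap1=202.38_deg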